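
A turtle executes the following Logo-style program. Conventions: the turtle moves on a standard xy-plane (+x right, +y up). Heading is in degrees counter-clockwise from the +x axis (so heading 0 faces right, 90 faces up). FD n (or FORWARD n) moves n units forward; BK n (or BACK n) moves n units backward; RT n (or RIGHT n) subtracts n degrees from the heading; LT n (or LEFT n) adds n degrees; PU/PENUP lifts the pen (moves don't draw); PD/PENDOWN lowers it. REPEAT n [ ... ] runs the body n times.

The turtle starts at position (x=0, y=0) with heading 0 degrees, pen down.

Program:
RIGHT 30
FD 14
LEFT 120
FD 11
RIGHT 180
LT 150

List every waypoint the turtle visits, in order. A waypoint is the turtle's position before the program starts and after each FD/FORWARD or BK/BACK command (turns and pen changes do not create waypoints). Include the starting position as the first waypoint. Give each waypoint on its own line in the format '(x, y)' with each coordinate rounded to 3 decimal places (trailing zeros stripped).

Answer: (0, 0)
(12.124, -7)
(12.124, 4)

Derivation:
Executing turtle program step by step:
Start: pos=(0,0), heading=0, pen down
RT 30: heading 0 -> 330
FD 14: (0,0) -> (12.124,-7) [heading=330, draw]
LT 120: heading 330 -> 90
FD 11: (12.124,-7) -> (12.124,4) [heading=90, draw]
RT 180: heading 90 -> 270
LT 150: heading 270 -> 60
Final: pos=(12.124,4), heading=60, 2 segment(s) drawn
Waypoints (3 total):
(0, 0)
(12.124, -7)
(12.124, 4)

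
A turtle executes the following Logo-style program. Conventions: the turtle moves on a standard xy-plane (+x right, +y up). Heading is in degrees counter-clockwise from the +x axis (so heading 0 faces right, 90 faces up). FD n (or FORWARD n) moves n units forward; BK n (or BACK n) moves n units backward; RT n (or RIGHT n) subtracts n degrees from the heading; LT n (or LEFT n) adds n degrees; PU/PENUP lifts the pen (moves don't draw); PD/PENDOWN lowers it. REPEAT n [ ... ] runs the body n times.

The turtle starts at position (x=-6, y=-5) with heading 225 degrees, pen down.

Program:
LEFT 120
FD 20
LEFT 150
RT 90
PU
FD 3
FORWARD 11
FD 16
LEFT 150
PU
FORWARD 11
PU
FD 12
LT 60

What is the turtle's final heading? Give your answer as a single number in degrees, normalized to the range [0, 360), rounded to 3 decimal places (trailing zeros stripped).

Executing turtle program step by step:
Start: pos=(-6,-5), heading=225, pen down
LT 120: heading 225 -> 345
FD 20: (-6,-5) -> (13.319,-10.176) [heading=345, draw]
LT 150: heading 345 -> 135
RT 90: heading 135 -> 45
PU: pen up
FD 3: (13.319,-10.176) -> (15.44,-8.055) [heading=45, move]
FD 11: (15.44,-8.055) -> (23.218,-0.277) [heading=45, move]
FD 16: (23.218,-0.277) -> (34.532,11.037) [heading=45, move]
LT 150: heading 45 -> 195
PU: pen up
FD 11: (34.532,11.037) -> (23.907,8.19) [heading=195, move]
PU: pen up
FD 12: (23.907,8.19) -> (12.315,5.084) [heading=195, move]
LT 60: heading 195 -> 255
Final: pos=(12.315,5.084), heading=255, 1 segment(s) drawn

Answer: 255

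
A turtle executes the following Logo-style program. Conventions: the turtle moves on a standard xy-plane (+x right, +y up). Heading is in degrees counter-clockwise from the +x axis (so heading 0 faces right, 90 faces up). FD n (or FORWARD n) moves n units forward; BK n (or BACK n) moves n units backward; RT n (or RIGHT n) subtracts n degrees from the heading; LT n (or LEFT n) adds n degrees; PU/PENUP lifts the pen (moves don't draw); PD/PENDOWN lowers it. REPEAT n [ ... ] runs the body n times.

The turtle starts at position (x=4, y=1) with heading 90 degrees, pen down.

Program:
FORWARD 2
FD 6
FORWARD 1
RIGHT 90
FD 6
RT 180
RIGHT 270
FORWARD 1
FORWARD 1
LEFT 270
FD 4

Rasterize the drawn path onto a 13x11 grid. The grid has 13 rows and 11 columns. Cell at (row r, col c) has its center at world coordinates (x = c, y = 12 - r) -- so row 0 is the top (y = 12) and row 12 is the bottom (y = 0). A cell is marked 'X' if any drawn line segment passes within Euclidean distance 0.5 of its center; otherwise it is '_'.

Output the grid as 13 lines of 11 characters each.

Answer: ___________
___________
____XXXXXXX
____X_____X
____X_XXXXX
____X______
____X______
____X______
____X______
____X______
____X______
____X______
___________

Derivation:
Segment 0: (4,1) -> (4,3)
Segment 1: (4,3) -> (4,9)
Segment 2: (4,9) -> (4,10)
Segment 3: (4,10) -> (10,10)
Segment 4: (10,10) -> (10,9)
Segment 5: (10,9) -> (10,8)
Segment 6: (10,8) -> (6,8)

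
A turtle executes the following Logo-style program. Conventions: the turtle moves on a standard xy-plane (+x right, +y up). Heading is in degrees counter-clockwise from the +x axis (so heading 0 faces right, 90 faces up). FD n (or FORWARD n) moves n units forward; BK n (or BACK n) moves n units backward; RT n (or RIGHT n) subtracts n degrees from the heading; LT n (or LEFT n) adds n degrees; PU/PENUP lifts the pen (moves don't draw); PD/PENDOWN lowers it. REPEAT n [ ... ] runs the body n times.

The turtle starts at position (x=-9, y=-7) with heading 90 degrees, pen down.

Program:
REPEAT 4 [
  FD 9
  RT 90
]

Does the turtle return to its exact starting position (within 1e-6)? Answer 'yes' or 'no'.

Executing turtle program step by step:
Start: pos=(-9,-7), heading=90, pen down
REPEAT 4 [
  -- iteration 1/4 --
  FD 9: (-9,-7) -> (-9,2) [heading=90, draw]
  RT 90: heading 90 -> 0
  -- iteration 2/4 --
  FD 9: (-9,2) -> (0,2) [heading=0, draw]
  RT 90: heading 0 -> 270
  -- iteration 3/4 --
  FD 9: (0,2) -> (0,-7) [heading=270, draw]
  RT 90: heading 270 -> 180
  -- iteration 4/4 --
  FD 9: (0,-7) -> (-9,-7) [heading=180, draw]
  RT 90: heading 180 -> 90
]
Final: pos=(-9,-7), heading=90, 4 segment(s) drawn

Start position: (-9, -7)
Final position: (-9, -7)
Distance = 0; < 1e-6 -> CLOSED

Answer: yes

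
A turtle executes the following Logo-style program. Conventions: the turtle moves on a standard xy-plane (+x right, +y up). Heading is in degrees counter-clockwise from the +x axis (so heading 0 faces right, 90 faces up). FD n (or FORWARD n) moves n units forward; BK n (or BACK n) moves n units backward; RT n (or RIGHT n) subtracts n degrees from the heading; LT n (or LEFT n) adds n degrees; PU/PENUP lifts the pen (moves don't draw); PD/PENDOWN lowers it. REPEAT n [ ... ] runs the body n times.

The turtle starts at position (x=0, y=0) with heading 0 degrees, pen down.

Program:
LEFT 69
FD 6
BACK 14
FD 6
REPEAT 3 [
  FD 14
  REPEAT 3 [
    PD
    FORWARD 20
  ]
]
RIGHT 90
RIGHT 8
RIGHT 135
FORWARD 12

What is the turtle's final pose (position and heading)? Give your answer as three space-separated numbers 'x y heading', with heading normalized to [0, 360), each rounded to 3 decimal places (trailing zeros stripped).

Answer: 67.306 202.08 196

Derivation:
Executing turtle program step by step:
Start: pos=(0,0), heading=0, pen down
LT 69: heading 0 -> 69
FD 6: (0,0) -> (2.15,5.601) [heading=69, draw]
BK 14: (2.15,5.601) -> (-2.867,-7.469) [heading=69, draw]
FD 6: (-2.867,-7.469) -> (-0.717,-1.867) [heading=69, draw]
REPEAT 3 [
  -- iteration 1/3 --
  FD 14: (-0.717,-1.867) -> (4.3,11.203) [heading=69, draw]
  REPEAT 3 [
    -- iteration 1/3 --
    PD: pen down
    FD 20: (4.3,11.203) -> (11.468,29.875) [heading=69, draw]
    -- iteration 2/3 --
    PD: pen down
    FD 20: (11.468,29.875) -> (18.635,48.546) [heading=69, draw]
    -- iteration 3/3 --
    PD: pen down
    FD 20: (18.635,48.546) -> (25.802,67.218) [heading=69, draw]
  ]
  -- iteration 2/3 --
  FD 14: (25.802,67.218) -> (30.82,80.288) [heading=69, draw]
  REPEAT 3 [
    -- iteration 1/3 --
    PD: pen down
    FD 20: (30.82,80.288) -> (37.987,98.96) [heading=69, draw]
    -- iteration 2/3 --
    PD: pen down
    FD 20: (37.987,98.96) -> (45.154,117.631) [heading=69, draw]
    -- iteration 3/3 --
    PD: pen down
    FD 20: (45.154,117.631) -> (52.322,136.303) [heading=69, draw]
  ]
  -- iteration 3/3 --
  FD 14: (52.322,136.303) -> (57.339,149.373) [heading=69, draw]
  REPEAT 3 [
    -- iteration 1/3 --
    PD: pen down
    FD 20: (57.339,149.373) -> (64.506,168.044) [heading=69, draw]
    -- iteration 2/3 --
    PD: pen down
    FD 20: (64.506,168.044) -> (71.674,186.716) [heading=69, draw]
    -- iteration 3/3 --
    PD: pen down
    FD 20: (71.674,186.716) -> (78.841,205.388) [heading=69, draw]
  ]
]
RT 90: heading 69 -> 339
RT 8: heading 339 -> 331
RT 135: heading 331 -> 196
FD 12: (78.841,205.388) -> (67.306,202.08) [heading=196, draw]
Final: pos=(67.306,202.08), heading=196, 16 segment(s) drawn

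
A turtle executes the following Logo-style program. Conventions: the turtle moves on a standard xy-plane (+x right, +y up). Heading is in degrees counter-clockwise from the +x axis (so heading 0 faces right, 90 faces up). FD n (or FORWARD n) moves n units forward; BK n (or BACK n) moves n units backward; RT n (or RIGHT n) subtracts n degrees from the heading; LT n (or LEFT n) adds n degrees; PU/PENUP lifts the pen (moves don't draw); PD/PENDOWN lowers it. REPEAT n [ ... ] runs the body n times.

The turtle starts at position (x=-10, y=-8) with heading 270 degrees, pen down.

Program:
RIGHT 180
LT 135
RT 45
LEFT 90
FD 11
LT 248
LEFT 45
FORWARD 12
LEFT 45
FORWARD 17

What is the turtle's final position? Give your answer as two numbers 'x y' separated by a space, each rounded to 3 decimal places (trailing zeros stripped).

Executing turtle program step by step:
Start: pos=(-10,-8), heading=270, pen down
RT 180: heading 270 -> 90
LT 135: heading 90 -> 225
RT 45: heading 225 -> 180
LT 90: heading 180 -> 270
FD 11: (-10,-8) -> (-10,-19) [heading=270, draw]
LT 248: heading 270 -> 158
LT 45: heading 158 -> 203
FD 12: (-10,-19) -> (-21.046,-23.689) [heading=203, draw]
LT 45: heading 203 -> 248
FD 17: (-21.046,-23.689) -> (-27.414,-39.451) [heading=248, draw]
Final: pos=(-27.414,-39.451), heading=248, 3 segment(s) drawn

Answer: -27.414 -39.451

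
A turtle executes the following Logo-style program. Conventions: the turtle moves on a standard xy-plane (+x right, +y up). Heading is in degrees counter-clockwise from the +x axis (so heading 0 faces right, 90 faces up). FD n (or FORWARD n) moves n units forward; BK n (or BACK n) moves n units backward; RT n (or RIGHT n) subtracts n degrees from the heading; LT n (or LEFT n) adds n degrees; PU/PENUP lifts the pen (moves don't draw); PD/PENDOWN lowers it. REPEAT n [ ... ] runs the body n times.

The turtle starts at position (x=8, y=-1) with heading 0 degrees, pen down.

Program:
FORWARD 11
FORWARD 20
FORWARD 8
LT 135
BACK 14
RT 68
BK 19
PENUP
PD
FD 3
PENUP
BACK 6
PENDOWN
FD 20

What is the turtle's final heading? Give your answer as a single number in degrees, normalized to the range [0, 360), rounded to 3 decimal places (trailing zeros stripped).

Answer: 67

Derivation:
Executing turtle program step by step:
Start: pos=(8,-1), heading=0, pen down
FD 11: (8,-1) -> (19,-1) [heading=0, draw]
FD 20: (19,-1) -> (39,-1) [heading=0, draw]
FD 8: (39,-1) -> (47,-1) [heading=0, draw]
LT 135: heading 0 -> 135
BK 14: (47,-1) -> (56.899,-10.899) [heading=135, draw]
RT 68: heading 135 -> 67
BK 19: (56.899,-10.899) -> (49.476,-28.389) [heading=67, draw]
PU: pen up
PD: pen down
FD 3: (49.476,-28.389) -> (50.648,-25.628) [heading=67, draw]
PU: pen up
BK 6: (50.648,-25.628) -> (48.303,-31.151) [heading=67, move]
PD: pen down
FD 20: (48.303,-31.151) -> (56.118,-12.741) [heading=67, draw]
Final: pos=(56.118,-12.741), heading=67, 7 segment(s) drawn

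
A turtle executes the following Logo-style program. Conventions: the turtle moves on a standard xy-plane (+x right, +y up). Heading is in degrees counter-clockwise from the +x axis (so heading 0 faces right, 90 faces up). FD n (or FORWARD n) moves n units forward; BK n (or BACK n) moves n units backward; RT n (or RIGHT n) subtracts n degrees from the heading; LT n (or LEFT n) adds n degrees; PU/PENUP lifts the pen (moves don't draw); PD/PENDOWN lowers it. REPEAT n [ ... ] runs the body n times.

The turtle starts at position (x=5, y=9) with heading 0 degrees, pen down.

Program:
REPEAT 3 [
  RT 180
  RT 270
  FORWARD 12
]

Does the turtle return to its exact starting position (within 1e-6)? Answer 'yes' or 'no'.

Executing turtle program step by step:
Start: pos=(5,9), heading=0, pen down
REPEAT 3 [
  -- iteration 1/3 --
  RT 180: heading 0 -> 180
  RT 270: heading 180 -> 270
  FD 12: (5,9) -> (5,-3) [heading=270, draw]
  -- iteration 2/3 --
  RT 180: heading 270 -> 90
  RT 270: heading 90 -> 180
  FD 12: (5,-3) -> (-7,-3) [heading=180, draw]
  -- iteration 3/3 --
  RT 180: heading 180 -> 0
  RT 270: heading 0 -> 90
  FD 12: (-7,-3) -> (-7,9) [heading=90, draw]
]
Final: pos=(-7,9), heading=90, 3 segment(s) drawn

Start position: (5, 9)
Final position: (-7, 9)
Distance = 12; >= 1e-6 -> NOT closed

Answer: no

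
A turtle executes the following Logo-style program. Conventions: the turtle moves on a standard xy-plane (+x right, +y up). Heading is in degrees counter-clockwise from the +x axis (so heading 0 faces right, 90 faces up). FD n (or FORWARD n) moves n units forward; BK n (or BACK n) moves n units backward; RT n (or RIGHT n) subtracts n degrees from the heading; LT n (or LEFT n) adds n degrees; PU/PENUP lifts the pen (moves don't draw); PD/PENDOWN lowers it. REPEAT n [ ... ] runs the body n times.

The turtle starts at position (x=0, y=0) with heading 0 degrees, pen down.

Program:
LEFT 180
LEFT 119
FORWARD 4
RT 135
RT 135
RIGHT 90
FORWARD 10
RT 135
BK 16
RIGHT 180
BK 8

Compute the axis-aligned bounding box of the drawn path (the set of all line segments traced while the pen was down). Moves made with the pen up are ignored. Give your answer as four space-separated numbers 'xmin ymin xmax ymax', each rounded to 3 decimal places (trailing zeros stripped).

Executing turtle program step by step:
Start: pos=(0,0), heading=0, pen down
LT 180: heading 0 -> 180
LT 119: heading 180 -> 299
FD 4: (0,0) -> (1.939,-3.498) [heading=299, draw]
RT 135: heading 299 -> 164
RT 135: heading 164 -> 29
RT 90: heading 29 -> 299
FD 10: (1.939,-3.498) -> (6.787,-12.245) [heading=299, draw]
RT 135: heading 299 -> 164
BK 16: (6.787,-12.245) -> (22.168,-16.655) [heading=164, draw]
RT 180: heading 164 -> 344
BK 8: (22.168,-16.655) -> (14.477,-14.45) [heading=344, draw]
Final: pos=(14.477,-14.45), heading=344, 4 segment(s) drawn

Segment endpoints: x in {0, 1.939, 6.787, 14.477, 22.168}, y in {-16.655, -14.45, -12.245, -3.498, 0}
xmin=0, ymin=-16.655, xmax=22.168, ymax=0

Answer: 0 -16.655 22.168 0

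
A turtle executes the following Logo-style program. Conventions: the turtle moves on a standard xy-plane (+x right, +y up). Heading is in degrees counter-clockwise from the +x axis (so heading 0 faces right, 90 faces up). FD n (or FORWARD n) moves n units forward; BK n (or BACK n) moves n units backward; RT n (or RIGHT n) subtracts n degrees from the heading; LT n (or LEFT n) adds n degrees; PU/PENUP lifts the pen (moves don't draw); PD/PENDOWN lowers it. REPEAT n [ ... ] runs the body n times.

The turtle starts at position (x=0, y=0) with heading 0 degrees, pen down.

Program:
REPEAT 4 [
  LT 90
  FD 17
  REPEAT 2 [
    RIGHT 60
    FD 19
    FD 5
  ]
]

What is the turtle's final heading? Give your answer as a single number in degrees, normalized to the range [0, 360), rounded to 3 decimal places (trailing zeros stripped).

Answer: 240

Derivation:
Executing turtle program step by step:
Start: pos=(0,0), heading=0, pen down
REPEAT 4 [
  -- iteration 1/4 --
  LT 90: heading 0 -> 90
  FD 17: (0,0) -> (0,17) [heading=90, draw]
  REPEAT 2 [
    -- iteration 1/2 --
    RT 60: heading 90 -> 30
    FD 19: (0,17) -> (16.454,26.5) [heading=30, draw]
    FD 5: (16.454,26.5) -> (20.785,29) [heading=30, draw]
    -- iteration 2/2 --
    RT 60: heading 30 -> 330
    FD 19: (20.785,29) -> (37.239,19.5) [heading=330, draw]
    FD 5: (37.239,19.5) -> (41.569,17) [heading=330, draw]
  ]
  -- iteration 2/4 --
  LT 90: heading 330 -> 60
  FD 17: (41.569,17) -> (50.069,31.722) [heading=60, draw]
  REPEAT 2 [
    -- iteration 1/2 --
    RT 60: heading 60 -> 0
    FD 19: (50.069,31.722) -> (69.069,31.722) [heading=0, draw]
    FD 5: (69.069,31.722) -> (74.069,31.722) [heading=0, draw]
    -- iteration 2/2 --
    RT 60: heading 0 -> 300
    FD 19: (74.069,31.722) -> (83.569,15.268) [heading=300, draw]
    FD 5: (83.569,15.268) -> (86.069,10.938) [heading=300, draw]
  ]
  -- iteration 3/4 --
  LT 90: heading 300 -> 30
  FD 17: (86.069,10.938) -> (100.792,19.438) [heading=30, draw]
  REPEAT 2 [
    -- iteration 1/2 --
    RT 60: heading 30 -> 330
    FD 19: (100.792,19.438) -> (117.246,9.938) [heading=330, draw]
    FD 5: (117.246,9.938) -> (121.576,7.438) [heading=330, draw]
    -- iteration 2/2 --
    RT 60: heading 330 -> 270
    FD 19: (121.576,7.438) -> (121.576,-11.562) [heading=270, draw]
    FD 5: (121.576,-11.562) -> (121.576,-16.562) [heading=270, draw]
  ]
  -- iteration 4/4 --
  LT 90: heading 270 -> 0
  FD 17: (121.576,-16.562) -> (138.576,-16.562) [heading=0, draw]
  REPEAT 2 [
    -- iteration 1/2 --
    RT 60: heading 0 -> 300
    FD 19: (138.576,-16.562) -> (148.076,-33.017) [heading=300, draw]
    FD 5: (148.076,-33.017) -> (150.576,-37.347) [heading=300, draw]
    -- iteration 2/2 --
    RT 60: heading 300 -> 240
    FD 19: (150.576,-37.347) -> (141.076,-53.801) [heading=240, draw]
    FD 5: (141.076,-53.801) -> (138.576,-58.131) [heading=240, draw]
  ]
]
Final: pos=(138.576,-58.131), heading=240, 20 segment(s) drawn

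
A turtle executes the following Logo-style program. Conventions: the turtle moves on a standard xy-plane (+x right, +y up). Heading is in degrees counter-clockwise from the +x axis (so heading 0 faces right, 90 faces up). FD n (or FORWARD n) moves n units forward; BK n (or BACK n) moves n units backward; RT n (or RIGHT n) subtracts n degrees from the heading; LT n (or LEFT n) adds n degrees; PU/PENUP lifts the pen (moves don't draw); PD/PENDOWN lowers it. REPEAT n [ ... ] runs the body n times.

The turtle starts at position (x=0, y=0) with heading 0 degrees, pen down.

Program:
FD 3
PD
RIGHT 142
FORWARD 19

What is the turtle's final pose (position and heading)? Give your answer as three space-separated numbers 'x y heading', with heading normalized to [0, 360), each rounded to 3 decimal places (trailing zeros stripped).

Answer: -11.972 -11.698 218

Derivation:
Executing turtle program step by step:
Start: pos=(0,0), heading=0, pen down
FD 3: (0,0) -> (3,0) [heading=0, draw]
PD: pen down
RT 142: heading 0 -> 218
FD 19: (3,0) -> (-11.972,-11.698) [heading=218, draw]
Final: pos=(-11.972,-11.698), heading=218, 2 segment(s) drawn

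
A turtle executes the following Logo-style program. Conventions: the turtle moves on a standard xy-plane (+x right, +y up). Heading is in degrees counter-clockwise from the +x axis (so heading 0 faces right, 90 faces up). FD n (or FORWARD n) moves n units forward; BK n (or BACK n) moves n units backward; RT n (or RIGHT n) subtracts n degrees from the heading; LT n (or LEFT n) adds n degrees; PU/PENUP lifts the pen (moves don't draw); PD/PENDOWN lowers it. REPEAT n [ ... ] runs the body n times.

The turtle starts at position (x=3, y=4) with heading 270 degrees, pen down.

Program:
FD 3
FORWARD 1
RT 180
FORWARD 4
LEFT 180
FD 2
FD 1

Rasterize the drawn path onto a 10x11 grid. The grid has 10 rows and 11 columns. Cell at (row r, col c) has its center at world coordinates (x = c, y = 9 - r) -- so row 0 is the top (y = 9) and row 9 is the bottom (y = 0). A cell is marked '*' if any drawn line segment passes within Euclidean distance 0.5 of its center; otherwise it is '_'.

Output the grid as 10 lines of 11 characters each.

Answer: ___________
___________
___________
___________
___________
___*_______
___*_______
___*_______
___*_______
___*_______

Derivation:
Segment 0: (3,4) -> (3,1)
Segment 1: (3,1) -> (3,0)
Segment 2: (3,0) -> (3,4)
Segment 3: (3,4) -> (3,2)
Segment 4: (3,2) -> (3,1)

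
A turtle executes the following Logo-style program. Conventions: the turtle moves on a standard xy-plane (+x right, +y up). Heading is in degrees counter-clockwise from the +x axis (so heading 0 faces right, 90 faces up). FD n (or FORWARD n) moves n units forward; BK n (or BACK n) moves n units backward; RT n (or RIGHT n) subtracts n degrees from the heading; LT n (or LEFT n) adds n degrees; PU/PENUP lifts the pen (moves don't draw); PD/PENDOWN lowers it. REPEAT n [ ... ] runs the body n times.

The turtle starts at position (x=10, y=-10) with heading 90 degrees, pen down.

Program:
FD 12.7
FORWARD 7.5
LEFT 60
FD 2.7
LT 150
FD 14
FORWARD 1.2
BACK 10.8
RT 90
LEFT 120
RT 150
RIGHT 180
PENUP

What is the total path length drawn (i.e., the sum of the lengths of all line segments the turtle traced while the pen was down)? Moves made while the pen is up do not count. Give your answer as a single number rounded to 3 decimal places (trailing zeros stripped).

Executing turtle program step by step:
Start: pos=(10,-10), heading=90, pen down
FD 12.7: (10,-10) -> (10,2.7) [heading=90, draw]
FD 7.5: (10,2.7) -> (10,10.2) [heading=90, draw]
LT 60: heading 90 -> 150
FD 2.7: (10,10.2) -> (7.662,11.55) [heading=150, draw]
LT 150: heading 150 -> 300
FD 14: (7.662,11.55) -> (14.662,-0.574) [heading=300, draw]
FD 1.2: (14.662,-0.574) -> (15.262,-1.614) [heading=300, draw]
BK 10.8: (15.262,-1.614) -> (9.862,7.739) [heading=300, draw]
RT 90: heading 300 -> 210
LT 120: heading 210 -> 330
RT 150: heading 330 -> 180
RT 180: heading 180 -> 0
PU: pen up
Final: pos=(9.862,7.739), heading=0, 6 segment(s) drawn

Segment lengths:
  seg 1: (10,-10) -> (10,2.7), length = 12.7
  seg 2: (10,2.7) -> (10,10.2), length = 7.5
  seg 3: (10,10.2) -> (7.662,11.55), length = 2.7
  seg 4: (7.662,11.55) -> (14.662,-0.574), length = 14
  seg 5: (14.662,-0.574) -> (15.262,-1.614), length = 1.2
  seg 6: (15.262,-1.614) -> (9.862,7.739), length = 10.8
Total = 48.9

Answer: 48.9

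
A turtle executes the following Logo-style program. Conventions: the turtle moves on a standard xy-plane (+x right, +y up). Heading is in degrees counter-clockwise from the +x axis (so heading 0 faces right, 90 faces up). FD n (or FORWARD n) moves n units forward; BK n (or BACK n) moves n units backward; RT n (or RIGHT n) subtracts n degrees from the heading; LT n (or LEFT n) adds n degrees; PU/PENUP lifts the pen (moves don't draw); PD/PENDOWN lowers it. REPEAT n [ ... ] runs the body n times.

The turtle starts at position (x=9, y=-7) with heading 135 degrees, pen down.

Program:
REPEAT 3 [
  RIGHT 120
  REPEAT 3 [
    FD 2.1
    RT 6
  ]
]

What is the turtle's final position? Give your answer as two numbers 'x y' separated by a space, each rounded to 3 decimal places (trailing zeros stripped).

Executing turtle program step by step:
Start: pos=(9,-7), heading=135, pen down
REPEAT 3 [
  -- iteration 1/3 --
  RT 120: heading 135 -> 15
  REPEAT 3 [
    -- iteration 1/3 --
    FD 2.1: (9,-7) -> (11.028,-6.456) [heading=15, draw]
    RT 6: heading 15 -> 9
    -- iteration 2/3 --
    FD 2.1: (11.028,-6.456) -> (13.103,-6.128) [heading=9, draw]
    RT 6: heading 9 -> 3
    -- iteration 3/3 --
    FD 2.1: (13.103,-6.128) -> (15.2,-6.018) [heading=3, draw]
    RT 6: heading 3 -> 357
  ]
  -- iteration 2/3 --
  RT 120: heading 357 -> 237
  REPEAT 3 [
    -- iteration 1/3 --
    FD 2.1: (15.2,-6.018) -> (14.056,-7.779) [heading=237, draw]
    RT 6: heading 237 -> 231
    -- iteration 2/3 --
    FD 2.1: (14.056,-7.779) -> (12.734,-9.411) [heading=231, draw]
    RT 6: heading 231 -> 225
    -- iteration 3/3 --
    FD 2.1: (12.734,-9.411) -> (11.249,-10.896) [heading=225, draw]
    RT 6: heading 225 -> 219
  ]
  -- iteration 3/3 --
  RT 120: heading 219 -> 99
  REPEAT 3 [
    -- iteration 1/3 --
    FD 2.1: (11.249,-10.896) -> (10.921,-8.822) [heading=99, draw]
    RT 6: heading 99 -> 93
    -- iteration 2/3 --
    FD 2.1: (10.921,-8.822) -> (10.811,-6.725) [heading=93, draw]
    RT 6: heading 93 -> 87
    -- iteration 3/3 --
    FD 2.1: (10.811,-6.725) -> (10.921,-4.628) [heading=87, draw]
    RT 6: heading 87 -> 81
  ]
]
Final: pos=(10.921,-4.628), heading=81, 9 segment(s) drawn

Answer: 10.921 -4.628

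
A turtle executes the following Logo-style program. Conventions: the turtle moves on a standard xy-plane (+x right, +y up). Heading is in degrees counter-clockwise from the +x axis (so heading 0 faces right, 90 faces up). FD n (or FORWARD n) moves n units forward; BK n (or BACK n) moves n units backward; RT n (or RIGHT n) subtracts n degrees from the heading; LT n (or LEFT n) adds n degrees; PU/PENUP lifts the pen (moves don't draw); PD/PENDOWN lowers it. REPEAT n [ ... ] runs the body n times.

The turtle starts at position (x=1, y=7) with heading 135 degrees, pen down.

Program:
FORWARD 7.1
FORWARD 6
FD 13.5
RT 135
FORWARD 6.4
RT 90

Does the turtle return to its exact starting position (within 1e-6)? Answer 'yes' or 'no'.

Answer: no

Derivation:
Executing turtle program step by step:
Start: pos=(1,7), heading=135, pen down
FD 7.1: (1,7) -> (-4.02,12.02) [heading=135, draw]
FD 6: (-4.02,12.02) -> (-8.263,16.263) [heading=135, draw]
FD 13.5: (-8.263,16.263) -> (-17.809,25.809) [heading=135, draw]
RT 135: heading 135 -> 0
FD 6.4: (-17.809,25.809) -> (-11.409,25.809) [heading=0, draw]
RT 90: heading 0 -> 270
Final: pos=(-11.409,25.809), heading=270, 4 segment(s) drawn

Start position: (1, 7)
Final position: (-11.409, 25.809)
Distance = 22.534; >= 1e-6 -> NOT closed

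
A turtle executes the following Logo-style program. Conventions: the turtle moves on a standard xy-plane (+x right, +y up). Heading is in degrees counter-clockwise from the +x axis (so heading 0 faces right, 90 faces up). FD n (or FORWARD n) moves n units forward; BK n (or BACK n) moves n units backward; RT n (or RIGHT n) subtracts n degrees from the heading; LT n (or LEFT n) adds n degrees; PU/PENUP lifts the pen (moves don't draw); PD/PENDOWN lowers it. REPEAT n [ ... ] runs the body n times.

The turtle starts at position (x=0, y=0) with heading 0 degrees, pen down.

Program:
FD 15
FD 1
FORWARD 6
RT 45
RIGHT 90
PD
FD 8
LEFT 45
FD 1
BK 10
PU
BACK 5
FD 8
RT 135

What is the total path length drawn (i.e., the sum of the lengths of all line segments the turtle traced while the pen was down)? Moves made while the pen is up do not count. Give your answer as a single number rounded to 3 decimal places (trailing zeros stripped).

Answer: 41

Derivation:
Executing turtle program step by step:
Start: pos=(0,0), heading=0, pen down
FD 15: (0,0) -> (15,0) [heading=0, draw]
FD 1: (15,0) -> (16,0) [heading=0, draw]
FD 6: (16,0) -> (22,0) [heading=0, draw]
RT 45: heading 0 -> 315
RT 90: heading 315 -> 225
PD: pen down
FD 8: (22,0) -> (16.343,-5.657) [heading=225, draw]
LT 45: heading 225 -> 270
FD 1: (16.343,-5.657) -> (16.343,-6.657) [heading=270, draw]
BK 10: (16.343,-6.657) -> (16.343,3.343) [heading=270, draw]
PU: pen up
BK 5: (16.343,3.343) -> (16.343,8.343) [heading=270, move]
FD 8: (16.343,8.343) -> (16.343,0.343) [heading=270, move]
RT 135: heading 270 -> 135
Final: pos=(16.343,0.343), heading=135, 6 segment(s) drawn

Segment lengths:
  seg 1: (0,0) -> (15,0), length = 15
  seg 2: (15,0) -> (16,0), length = 1
  seg 3: (16,0) -> (22,0), length = 6
  seg 4: (22,0) -> (16.343,-5.657), length = 8
  seg 5: (16.343,-5.657) -> (16.343,-6.657), length = 1
  seg 6: (16.343,-6.657) -> (16.343,3.343), length = 10
Total = 41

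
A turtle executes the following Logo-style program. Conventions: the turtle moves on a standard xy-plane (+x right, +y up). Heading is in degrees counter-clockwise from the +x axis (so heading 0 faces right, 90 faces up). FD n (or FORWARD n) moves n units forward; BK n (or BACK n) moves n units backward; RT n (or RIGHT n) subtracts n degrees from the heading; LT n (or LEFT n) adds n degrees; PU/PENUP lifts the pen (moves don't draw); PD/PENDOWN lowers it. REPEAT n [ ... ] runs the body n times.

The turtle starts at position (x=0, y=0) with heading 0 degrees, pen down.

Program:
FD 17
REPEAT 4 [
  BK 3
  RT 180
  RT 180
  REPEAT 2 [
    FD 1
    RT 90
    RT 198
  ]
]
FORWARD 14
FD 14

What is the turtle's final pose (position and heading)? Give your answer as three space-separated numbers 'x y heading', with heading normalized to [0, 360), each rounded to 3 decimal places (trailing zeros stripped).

Executing turtle program step by step:
Start: pos=(0,0), heading=0, pen down
FD 17: (0,0) -> (17,0) [heading=0, draw]
REPEAT 4 [
  -- iteration 1/4 --
  BK 3: (17,0) -> (14,0) [heading=0, draw]
  RT 180: heading 0 -> 180
  RT 180: heading 180 -> 0
  REPEAT 2 [
    -- iteration 1/2 --
    FD 1: (14,0) -> (15,0) [heading=0, draw]
    RT 90: heading 0 -> 270
    RT 198: heading 270 -> 72
    -- iteration 2/2 --
    FD 1: (15,0) -> (15.309,0.951) [heading=72, draw]
    RT 90: heading 72 -> 342
    RT 198: heading 342 -> 144
  ]
  -- iteration 2/4 --
  BK 3: (15.309,0.951) -> (17.736,-0.812) [heading=144, draw]
  RT 180: heading 144 -> 324
  RT 180: heading 324 -> 144
  REPEAT 2 [
    -- iteration 1/2 --
    FD 1: (17.736,-0.812) -> (16.927,-0.225) [heading=144, draw]
    RT 90: heading 144 -> 54
    RT 198: heading 54 -> 216
    -- iteration 2/2 --
    FD 1: (16.927,-0.225) -> (16.118,-0.812) [heading=216, draw]
    RT 90: heading 216 -> 126
    RT 198: heading 126 -> 288
  ]
  -- iteration 3/4 --
  BK 3: (16.118,-0.812) -> (15.191,2.041) [heading=288, draw]
  RT 180: heading 288 -> 108
  RT 180: heading 108 -> 288
  REPEAT 2 [
    -- iteration 1/2 --
    FD 1: (15.191,2.041) -> (15.5,1.09) [heading=288, draw]
    RT 90: heading 288 -> 198
    RT 198: heading 198 -> 0
    -- iteration 2/2 --
    FD 1: (15.5,1.09) -> (16.5,1.09) [heading=0, draw]
    RT 90: heading 0 -> 270
    RT 198: heading 270 -> 72
  ]
  -- iteration 4/4 --
  BK 3: (16.5,1.09) -> (15.573,-1.763) [heading=72, draw]
  RT 180: heading 72 -> 252
  RT 180: heading 252 -> 72
  REPEAT 2 [
    -- iteration 1/2 --
    FD 1: (15.573,-1.763) -> (15.882,-0.812) [heading=72, draw]
    RT 90: heading 72 -> 342
    RT 198: heading 342 -> 144
    -- iteration 2/2 --
    FD 1: (15.882,-0.812) -> (15.073,-0.225) [heading=144, draw]
    RT 90: heading 144 -> 54
    RT 198: heading 54 -> 216
  ]
]
FD 14: (15.073,-0.225) -> (3.747,-8.454) [heading=216, draw]
FD 14: (3.747,-8.454) -> (-7.58,-16.683) [heading=216, draw]
Final: pos=(-7.58,-16.683), heading=216, 15 segment(s) drawn

Answer: -7.58 -16.683 216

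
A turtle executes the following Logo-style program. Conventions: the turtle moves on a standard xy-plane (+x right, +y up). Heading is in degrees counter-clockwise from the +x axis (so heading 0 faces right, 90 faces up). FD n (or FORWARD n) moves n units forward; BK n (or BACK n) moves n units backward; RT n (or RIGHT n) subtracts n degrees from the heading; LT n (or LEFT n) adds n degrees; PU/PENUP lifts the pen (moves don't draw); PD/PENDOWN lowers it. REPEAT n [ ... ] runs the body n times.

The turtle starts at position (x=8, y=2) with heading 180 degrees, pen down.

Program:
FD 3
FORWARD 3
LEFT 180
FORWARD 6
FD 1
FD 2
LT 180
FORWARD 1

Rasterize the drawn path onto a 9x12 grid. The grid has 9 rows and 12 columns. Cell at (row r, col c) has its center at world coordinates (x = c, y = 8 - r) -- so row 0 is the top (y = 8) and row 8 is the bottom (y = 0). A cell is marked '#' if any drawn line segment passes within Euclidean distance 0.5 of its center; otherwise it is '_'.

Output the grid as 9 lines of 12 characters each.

Segment 0: (8,2) -> (5,2)
Segment 1: (5,2) -> (2,2)
Segment 2: (2,2) -> (8,2)
Segment 3: (8,2) -> (9,2)
Segment 4: (9,2) -> (11,2)
Segment 5: (11,2) -> (10,2)

Answer: ____________
____________
____________
____________
____________
____________
__##########
____________
____________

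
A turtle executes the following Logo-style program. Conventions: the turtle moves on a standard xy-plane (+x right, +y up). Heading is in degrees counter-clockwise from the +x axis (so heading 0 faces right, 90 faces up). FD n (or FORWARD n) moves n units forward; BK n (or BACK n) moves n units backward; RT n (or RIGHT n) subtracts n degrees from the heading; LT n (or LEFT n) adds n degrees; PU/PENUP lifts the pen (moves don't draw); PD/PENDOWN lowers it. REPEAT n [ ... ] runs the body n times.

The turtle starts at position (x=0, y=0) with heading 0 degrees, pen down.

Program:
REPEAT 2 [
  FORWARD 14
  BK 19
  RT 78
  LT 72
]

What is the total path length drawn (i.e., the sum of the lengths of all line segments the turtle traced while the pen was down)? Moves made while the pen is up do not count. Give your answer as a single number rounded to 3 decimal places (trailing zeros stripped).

Executing turtle program step by step:
Start: pos=(0,0), heading=0, pen down
REPEAT 2 [
  -- iteration 1/2 --
  FD 14: (0,0) -> (14,0) [heading=0, draw]
  BK 19: (14,0) -> (-5,0) [heading=0, draw]
  RT 78: heading 0 -> 282
  LT 72: heading 282 -> 354
  -- iteration 2/2 --
  FD 14: (-5,0) -> (8.923,-1.463) [heading=354, draw]
  BK 19: (8.923,-1.463) -> (-9.973,0.523) [heading=354, draw]
  RT 78: heading 354 -> 276
  LT 72: heading 276 -> 348
]
Final: pos=(-9.973,0.523), heading=348, 4 segment(s) drawn

Segment lengths:
  seg 1: (0,0) -> (14,0), length = 14
  seg 2: (14,0) -> (-5,0), length = 19
  seg 3: (-5,0) -> (8.923,-1.463), length = 14
  seg 4: (8.923,-1.463) -> (-9.973,0.523), length = 19
Total = 66

Answer: 66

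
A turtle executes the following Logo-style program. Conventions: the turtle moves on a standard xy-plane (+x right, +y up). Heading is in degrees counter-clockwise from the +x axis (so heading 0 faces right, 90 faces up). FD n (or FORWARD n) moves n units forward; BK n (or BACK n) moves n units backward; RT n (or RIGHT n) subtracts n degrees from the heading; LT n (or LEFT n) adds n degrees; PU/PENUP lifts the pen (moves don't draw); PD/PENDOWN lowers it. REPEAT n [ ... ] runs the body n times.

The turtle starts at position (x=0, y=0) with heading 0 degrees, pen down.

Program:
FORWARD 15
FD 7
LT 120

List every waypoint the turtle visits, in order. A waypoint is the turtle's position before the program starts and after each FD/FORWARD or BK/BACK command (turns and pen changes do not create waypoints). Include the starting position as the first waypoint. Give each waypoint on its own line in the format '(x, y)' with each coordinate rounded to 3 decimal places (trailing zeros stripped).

Executing turtle program step by step:
Start: pos=(0,0), heading=0, pen down
FD 15: (0,0) -> (15,0) [heading=0, draw]
FD 7: (15,0) -> (22,0) [heading=0, draw]
LT 120: heading 0 -> 120
Final: pos=(22,0), heading=120, 2 segment(s) drawn
Waypoints (3 total):
(0, 0)
(15, 0)
(22, 0)

Answer: (0, 0)
(15, 0)
(22, 0)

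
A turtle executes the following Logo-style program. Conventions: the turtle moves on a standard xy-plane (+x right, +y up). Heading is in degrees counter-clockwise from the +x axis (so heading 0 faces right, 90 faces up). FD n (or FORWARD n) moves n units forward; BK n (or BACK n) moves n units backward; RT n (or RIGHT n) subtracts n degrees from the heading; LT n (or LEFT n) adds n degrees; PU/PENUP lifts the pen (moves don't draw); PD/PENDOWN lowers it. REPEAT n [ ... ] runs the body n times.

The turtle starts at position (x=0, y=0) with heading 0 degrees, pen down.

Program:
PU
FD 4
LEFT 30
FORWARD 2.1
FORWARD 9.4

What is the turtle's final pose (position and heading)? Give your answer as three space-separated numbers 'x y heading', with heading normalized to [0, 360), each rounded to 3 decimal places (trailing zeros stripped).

Answer: 13.959 5.75 30

Derivation:
Executing turtle program step by step:
Start: pos=(0,0), heading=0, pen down
PU: pen up
FD 4: (0,0) -> (4,0) [heading=0, move]
LT 30: heading 0 -> 30
FD 2.1: (4,0) -> (5.819,1.05) [heading=30, move]
FD 9.4: (5.819,1.05) -> (13.959,5.75) [heading=30, move]
Final: pos=(13.959,5.75), heading=30, 0 segment(s) drawn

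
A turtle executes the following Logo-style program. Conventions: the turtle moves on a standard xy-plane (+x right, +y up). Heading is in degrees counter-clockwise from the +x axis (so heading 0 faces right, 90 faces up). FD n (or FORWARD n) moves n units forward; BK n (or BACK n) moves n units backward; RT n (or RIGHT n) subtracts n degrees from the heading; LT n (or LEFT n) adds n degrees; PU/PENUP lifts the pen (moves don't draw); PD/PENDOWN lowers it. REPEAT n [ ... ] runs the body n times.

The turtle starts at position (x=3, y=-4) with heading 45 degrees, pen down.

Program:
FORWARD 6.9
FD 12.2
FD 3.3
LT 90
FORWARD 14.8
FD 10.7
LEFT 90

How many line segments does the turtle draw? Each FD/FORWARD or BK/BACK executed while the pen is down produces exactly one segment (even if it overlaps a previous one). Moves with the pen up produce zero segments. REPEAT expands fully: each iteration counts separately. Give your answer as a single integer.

Executing turtle program step by step:
Start: pos=(3,-4), heading=45, pen down
FD 6.9: (3,-4) -> (7.879,0.879) [heading=45, draw]
FD 12.2: (7.879,0.879) -> (16.506,9.506) [heading=45, draw]
FD 3.3: (16.506,9.506) -> (18.839,11.839) [heading=45, draw]
LT 90: heading 45 -> 135
FD 14.8: (18.839,11.839) -> (8.374,22.304) [heading=135, draw]
FD 10.7: (8.374,22.304) -> (0.808,29.87) [heading=135, draw]
LT 90: heading 135 -> 225
Final: pos=(0.808,29.87), heading=225, 5 segment(s) drawn
Segments drawn: 5

Answer: 5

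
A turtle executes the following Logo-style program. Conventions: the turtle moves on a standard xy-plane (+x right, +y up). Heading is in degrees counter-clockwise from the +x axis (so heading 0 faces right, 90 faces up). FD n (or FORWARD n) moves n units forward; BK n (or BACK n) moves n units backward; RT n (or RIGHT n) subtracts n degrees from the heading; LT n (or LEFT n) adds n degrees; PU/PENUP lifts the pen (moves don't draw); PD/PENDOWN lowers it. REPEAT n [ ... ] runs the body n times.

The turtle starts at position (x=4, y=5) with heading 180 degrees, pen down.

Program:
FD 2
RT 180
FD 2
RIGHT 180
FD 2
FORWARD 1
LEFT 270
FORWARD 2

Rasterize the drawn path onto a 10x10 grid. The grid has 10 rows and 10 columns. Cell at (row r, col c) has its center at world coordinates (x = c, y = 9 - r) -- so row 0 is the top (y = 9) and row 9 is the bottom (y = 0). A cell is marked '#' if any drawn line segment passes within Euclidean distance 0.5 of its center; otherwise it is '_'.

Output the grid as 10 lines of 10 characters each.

Segment 0: (4,5) -> (2,5)
Segment 1: (2,5) -> (4,5)
Segment 2: (4,5) -> (2,5)
Segment 3: (2,5) -> (1,5)
Segment 4: (1,5) -> (1,7)

Answer: __________
__________
_#________
_#________
_####_____
__________
__________
__________
__________
__________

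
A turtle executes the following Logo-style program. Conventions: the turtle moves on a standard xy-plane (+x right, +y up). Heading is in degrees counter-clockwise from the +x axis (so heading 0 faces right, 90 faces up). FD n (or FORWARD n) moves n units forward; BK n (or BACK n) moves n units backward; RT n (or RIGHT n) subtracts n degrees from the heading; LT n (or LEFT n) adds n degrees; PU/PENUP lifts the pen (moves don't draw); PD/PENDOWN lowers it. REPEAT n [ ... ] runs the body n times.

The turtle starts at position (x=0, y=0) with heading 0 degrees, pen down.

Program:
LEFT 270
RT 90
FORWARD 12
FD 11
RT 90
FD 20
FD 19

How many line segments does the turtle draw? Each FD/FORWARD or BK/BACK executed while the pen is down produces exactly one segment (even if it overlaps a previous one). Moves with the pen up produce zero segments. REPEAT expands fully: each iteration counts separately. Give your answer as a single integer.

Answer: 4

Derivation:
Executing turtle program step by step:
Start: pos=(0,0), heading=0, pen down
LT 270: heading 0 -> 270
RT 90: heading 270 -> 180
FD 12: (0,0) -> (-12,0) [heading=180, draw]
FD 11: (-12,0) -> (-23,0) [heading=180, draw]
RT 90: heading 180 -> 90
FD 20: (-23,0) -> (-23,20) [heading=90, draw]
FD 19: (-23,20) -> (-23,39) [heading=90, draw]
Final: pos=(-23,39), heading=90, 4 segment(s) drawn
Segments drawn: 4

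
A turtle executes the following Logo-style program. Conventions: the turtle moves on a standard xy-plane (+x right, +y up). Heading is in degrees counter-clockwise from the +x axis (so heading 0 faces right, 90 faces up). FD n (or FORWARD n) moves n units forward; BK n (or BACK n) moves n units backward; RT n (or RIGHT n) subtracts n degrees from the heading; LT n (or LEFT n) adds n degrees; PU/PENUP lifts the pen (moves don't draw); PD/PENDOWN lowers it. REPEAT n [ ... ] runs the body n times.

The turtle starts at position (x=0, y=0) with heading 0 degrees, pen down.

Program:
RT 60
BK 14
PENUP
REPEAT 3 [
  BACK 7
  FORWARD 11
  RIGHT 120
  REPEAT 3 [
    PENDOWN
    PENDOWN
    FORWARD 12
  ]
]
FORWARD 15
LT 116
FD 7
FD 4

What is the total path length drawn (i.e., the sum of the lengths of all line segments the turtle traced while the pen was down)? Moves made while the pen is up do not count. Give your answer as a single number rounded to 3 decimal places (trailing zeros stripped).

Answer: 184

Derivation:
Executing turtle program step by step:
Start: pos=(0,0), heading=0, pen down
RT 60: heading 0 -> 300
BK 14: (0,0) -> (-7,12.124) [heading=300, draw]
PU: pen up
REPEAT 3 [
  -- iteration 1/3 --
  BK 7: (-7,12.124) -> (-10.5,18.187) [heading=300, move]
  FD 11: (-10.5,18.187) -> (-5,8.66) [heading=300, move]
  RT 120: heading 300 -> 180
  REPEAT 3 [
    -- iteration 1/3 --
    PD: pen down
    PD: pen down
    FD 12: (-5,8.66) -> (-17,8.66) [heading=180, draw]
    -- iteration 2/3 --
    PD: pen down
    PD: pen down
    FD 12: (-17,8.66) -> (-29,8.66) [heading=180, draw]
    -- iteration 3/3 --
    PD: pen down
    PD: pen down
    FD 12: (-29,8.66) -> (-41,8.66) [heading=180, draw]
  ]
  -- iteration 2/3 --
  BK 7: (-41,8.66) -> (-34,8.66) [heading=180, draw]
  FD 11: (-34,8.66) -> (-45,8.66) [heading=180, draw]
  RT 120: heading 180 -> 60
  REPEAT 3 [
    -- iteration 1/3 --
    PD: pen down
    PD: pen down
    FD 12: (-45,8.66) -> (-39,19.053) [heading=60, draw]
    -- iteration 2/3 --
    PD: pen down
    PD: pen down
    FD 12: (-39,19.053) -> (-33,29.445) [heading=60, draw]
    -- iteration 3/3 --
    PD: pen down
    PD: pen down
    FD 12: (-33,29.445) -> (-27,39.837) [heading=60, draw]
  ]
  -- iteration 3/3 --
  BK 7: (-27,39.837) -> (-30.5,33.775) [heading=60, draw]
  FD 11: (-30.5,33.775) -> (-25,43.301) [heading=60, draw]
  RT 120: heading 60 -> 300
  REPEAT 3 [
    -- iteration 1/3 --
    PD: pen down
    PD: pen down
    FD 12: (-25,43.301) -> (-19,32.909) [heading=300, draw]
    -- iteration 2/3 --
    PD: pen down
    PD: pen down
    FD 12: (-19,32.909) -> (-13,22.517) [heading=300, draw]
    -- iteration 3/3 --
    PD: pen down
    PD: pen down
    FD 12: (-13,22.517) -> (-7,12.124) [heading=300, draw]
  ]
]
FD 15: (-7,12.124) -> (0.5,-0.866) [heading=300, draw]
LT 116: heading 300 -> 56
FD 7: (0.5,-0.866) -> (4.414,4.937) [heading=56, draw]
FD 4: (4.414,4.937) -> (6.651,8.253) [heading=56, draw]
Final: pos=(6.651,8.253), heading=56, 17 segment(s) drawn

Segment lengths:
  seg 1: (0,0) -> (-7,12.124), length = 14
  seg 2: (-5,8.66) -> (-17,8.66), length = 12
  seg 3: (-17,8.66) -> (-29,8.66), length = 12
  seg 4: (-29,8.66) -> (-41,8.66), length = 12
  seg 5: (-41,8.66) -> (-34,8.66), length = 7
  seg 6: (-34,8.66) -> (-45,8.66), length = 11
  seg 7: (-45,8.66) -> (-39,19.053), length = 12
  seg 8: (-39,19.053) -> (-33,29.445), length = 12
  seg 9: (-33,29.445) -> (-27,39.837), length = 12
  seg 10: (-27,39.837) -> (-30.5,33.775), length = 7
  seg 11: (-30.5,33.775) -> (-25,43.301), length = 11
  seg 12: (-25,43.301) -> (-19,32.909), length = 12
  seg 13: (-19,32.909) -> (-13,22.517), length = 12
  seg 14: (-13,22.517) -> (-7,12.124), length = 12
  seg 15: (-7,12.124) -> (0.5,-0.866), length = 15
  seg 16: (0.5,-0.866) -> (4.414,4.937), length = 7
  seg 17: (4.414,4.937) -> (6.651,8.253), length = 4
Total = 184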